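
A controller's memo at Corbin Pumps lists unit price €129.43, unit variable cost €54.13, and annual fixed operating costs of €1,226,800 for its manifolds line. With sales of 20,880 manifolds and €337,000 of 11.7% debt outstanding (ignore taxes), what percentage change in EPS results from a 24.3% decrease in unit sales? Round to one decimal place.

-124.8%

Contribution at this volume is 20,880 × €75.30 = €1,572,264.00.
Subtracting fixed costs: EBIT = €1,572,264.00 − €1,226,800 = €345,464.00.
Interest = €39,429.00, so EBIT − I = €306,035.00.
DCL = total CM / (EBIT − I) = €1,572,264.00 / €306,035.00 = 5.1375.
EPS therefore changes by 5.1375 × (-24.3%) = -124.8%.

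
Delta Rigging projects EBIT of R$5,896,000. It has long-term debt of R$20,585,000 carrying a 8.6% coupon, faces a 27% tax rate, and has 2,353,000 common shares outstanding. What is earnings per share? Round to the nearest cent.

R$1.28

Interest = R$1,770,310.00, so EBT = R$5,896,000 − R$1,770,310.00 = R$4,125,690.00.
After tax at 27%: net income = R$4,125,690.00 × 0.73 = R$3,011,753.70.
EPS = R$3,011,753.70 ÷ 2,353,000 = R$1.28.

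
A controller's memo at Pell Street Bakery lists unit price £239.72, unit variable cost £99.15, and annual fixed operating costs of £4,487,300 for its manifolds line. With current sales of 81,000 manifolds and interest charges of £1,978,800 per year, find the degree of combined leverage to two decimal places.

Contribution at this volume is 81,000 × £140.57 = £11,386,170.00.
Subtracting fixed costs: EBIT = £11,386,170.00 − £4,487,300 = £6,898,870.00. Interest = £1,978,800.00.
DOL = £11,386,170.00 ÷ £6,898,870.00 = 1.6504; DFL = £6,898,870.00 ÷ £4,920,070.00 = 1.4022.
DCL = DOL × DFL = 1.6504 × 1.4022 = 2.3142.

2.31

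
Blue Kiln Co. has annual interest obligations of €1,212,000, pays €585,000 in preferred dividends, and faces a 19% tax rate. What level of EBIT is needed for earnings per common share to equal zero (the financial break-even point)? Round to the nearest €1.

Grossing the preferred dividend up to pre-tax terms: €585,000 / (1 − 0.19) = €722,222.22.
EPS = 0 when EBIT covers interest plus the pre-tax preferred burden: €1,212,000 + €722,222.22 = €1,934,222.22.

€1,934,222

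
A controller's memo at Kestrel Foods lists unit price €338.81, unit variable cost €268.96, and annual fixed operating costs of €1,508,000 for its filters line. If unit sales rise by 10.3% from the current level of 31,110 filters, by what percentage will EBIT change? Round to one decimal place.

+33.7%

Contribution at this volume is 31,110 × €69.85 = €2,173,033.50.
Subtracting fixed costs: EBIT = €2,173,033.50 − €1,508,000 = €665,033.50.
So DOL = total CM / EBIT = €2,173,033.50 / €665,033.50 = 3.2676.
Operating income changes by 3.2676 × +10.3% = +33.7%.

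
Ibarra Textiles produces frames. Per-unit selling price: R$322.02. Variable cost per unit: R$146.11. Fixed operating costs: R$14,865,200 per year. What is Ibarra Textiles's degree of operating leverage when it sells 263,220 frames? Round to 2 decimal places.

Contribution at this volume is 263,220 × R$175.91 = R$46,303,030.20.
EBIT = R$46,303,030.20 − R$14,865,200 = R$31,437,830.20.
So DOL = total CM / EBIT = R$46,303,030.20 / R$31,437,830.20 = 1.4728.

1.47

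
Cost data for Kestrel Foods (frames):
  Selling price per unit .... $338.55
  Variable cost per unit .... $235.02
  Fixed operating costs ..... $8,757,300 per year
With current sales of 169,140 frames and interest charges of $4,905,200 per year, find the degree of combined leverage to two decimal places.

4.55

Total contribution margin = 169,140 × $103.53 = $17,511,064.20.
Subtracting fixed costs: EBIT = $17,511,064.20 − $8,757,300 = $8,753,764.20. Interest = $4,905,200.00, so EBIT − I = $3,848,564.20.
Degree of total leverage = total CM / (EBIT − interest) = $17,511,064.20 / $3,848,564.20 = 4.5500.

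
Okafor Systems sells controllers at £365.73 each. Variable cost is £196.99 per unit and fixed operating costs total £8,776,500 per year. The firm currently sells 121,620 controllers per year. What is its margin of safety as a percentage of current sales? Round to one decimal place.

57.2%

Each unit contributes £365.73 − £196.99 = £168.74. Break-even units = £8,776,500 ÷ £168.74 = 52,011.97; break-even revenue = 52,011.97 × £365.73 = £19,022,338.18.
Current sales = 121,620 × £365.73 = £44,480,082.60.
Margin of safety = (£44,480,082.60 − £19,022,338.18) ÷ £44,480,082.60 = 57.2%.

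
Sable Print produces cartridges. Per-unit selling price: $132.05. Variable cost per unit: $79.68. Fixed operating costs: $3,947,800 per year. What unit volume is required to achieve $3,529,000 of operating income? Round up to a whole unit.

Each unit contributes $132.05 − $79.68 = $52.37.
Required volume = (fixed costs + target profit) ÷ CM = ($3,947,800 + $3,529,000) ÷ $52.37 = 142,768.76, so 142,769 cartridges.

142,769 cartridges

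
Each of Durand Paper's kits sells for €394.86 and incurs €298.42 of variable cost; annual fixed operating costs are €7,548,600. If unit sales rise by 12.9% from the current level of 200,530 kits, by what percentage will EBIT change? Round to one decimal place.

At 200,530 units, contribution = 200,530 × €96.44 = €19,339,113.20.
EBIT = €19,339,113.20 − €7,548,600 = €11,790,513.20.
DOL = contribution ÷ EBIT = €19,339,113.20 ÷ €11,790,513.20 = 1.6402.
Operating income changes by 1.6402 × +12.9% = +21.2%.

+21.2%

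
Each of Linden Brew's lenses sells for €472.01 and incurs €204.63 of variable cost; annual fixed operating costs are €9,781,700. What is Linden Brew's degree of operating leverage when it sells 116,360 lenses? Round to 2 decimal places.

1.46

Contribution at this volume is 116,360 × €267.38 = €31,112,336.80.
Subtracting fixed costs: EBIT = €31,112,336.80 − €9,781,700 = €21,330,636.80.
Degree of operating leverage = €31,112,336.80 / €21,330,636.80 = 1.4586.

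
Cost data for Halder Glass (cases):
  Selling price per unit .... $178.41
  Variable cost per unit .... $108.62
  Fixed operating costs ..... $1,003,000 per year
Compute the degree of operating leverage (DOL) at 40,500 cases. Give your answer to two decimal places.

At 40,500 units, contribution = 40,500 × $69.79 = $2,826,495.00.
EBIT = $2,826,495.00 − $1,003,000 = $1,823,495.00.
Degree of operating leverage = $2,826,495.00 / $1,823,495.00 = 1.5500.

1.55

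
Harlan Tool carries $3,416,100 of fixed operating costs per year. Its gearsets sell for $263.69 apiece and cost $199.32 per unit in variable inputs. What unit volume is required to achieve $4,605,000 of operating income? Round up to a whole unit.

Unit CM = price − variable cost = $263.69 − $199.32 = $64.37.
Required volume = (fixed costs + target profit) ÷ CM = ($3,416,100 + $4,605,000) ÷ $64.37 = 124,609.29, so 124,610 gearsets.

124,610 gearsets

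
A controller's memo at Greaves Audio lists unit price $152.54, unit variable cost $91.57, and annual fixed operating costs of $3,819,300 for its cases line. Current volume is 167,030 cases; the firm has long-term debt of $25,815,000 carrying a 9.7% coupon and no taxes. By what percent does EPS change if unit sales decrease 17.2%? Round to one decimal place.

Contribution at this volume is 167,030 × $60.97 = $10,183,819.10.
EBIT = $10,183,819.10 − $3,819,300 = $6,364,519.10.
Interest = $2,504,055.00, so EBIT − I = $3,860,464.10.
Degree of combined leverage = contribution ÷ (EBIT − I) = $10,183,819.10 ÷ $3,860,464.10 = 2.6380.
EPS therefore changes by 2.6380 × (-17.2%) = -45.4%.

-45.4%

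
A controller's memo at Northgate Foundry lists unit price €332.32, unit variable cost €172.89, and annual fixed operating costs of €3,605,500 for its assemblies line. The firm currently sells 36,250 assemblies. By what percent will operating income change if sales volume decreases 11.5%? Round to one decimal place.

-30.6%

Total contribution margin = 36,250 × €159.43 = €5,779,337.50.
Subtracting fixed costs: EBIT = €5,779,337.50 − €3,605,500 = €2,173,837.50.
So DOL = total CM / EBIT = €5,779,337.50 / €2,173,837.50 = 2.6586.
So EBIT moves 2.6586 × (-11.5%) = -30.6%.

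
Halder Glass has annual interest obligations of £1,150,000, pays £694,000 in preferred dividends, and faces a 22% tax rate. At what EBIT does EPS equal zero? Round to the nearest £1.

Preferred dividends are paid after tax, so their pre-tax equivalent is £694,000 ÷ (1 − 0.22) = £889,743.59.
Financial break-even EBIT = interest + D_p ÷ (1 − t) = £1,150,000 + £889,743.59 = £2,039,743.59.

£2,039,744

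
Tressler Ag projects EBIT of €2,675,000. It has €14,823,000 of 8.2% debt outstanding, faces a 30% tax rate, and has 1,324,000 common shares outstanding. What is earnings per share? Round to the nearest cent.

€0.77

Interest = €1,215,486.00, so EBT = €2,675,000 − €1,215,486.00 = €1,459,514.00.
After tax at 30%: net income = €1,459,514.00 × 0.70 = €1,021,659.80.
Per share: €1,021,659.80 / 1,324,000 shares = €0.77.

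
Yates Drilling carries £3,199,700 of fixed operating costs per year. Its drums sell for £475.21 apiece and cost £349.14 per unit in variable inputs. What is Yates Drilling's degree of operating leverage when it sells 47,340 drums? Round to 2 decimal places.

Total contribution margin = 47,340 × £126.07 = £5,968,153.80.
Subtracting fixed costs: EBIT = £5,968,153.80 − £3,199,700 = £2,768,453.80.
So DOL = total CM / EBIT = £5,968,153.80 / £2,768,453.80 = 2.1558.

2.16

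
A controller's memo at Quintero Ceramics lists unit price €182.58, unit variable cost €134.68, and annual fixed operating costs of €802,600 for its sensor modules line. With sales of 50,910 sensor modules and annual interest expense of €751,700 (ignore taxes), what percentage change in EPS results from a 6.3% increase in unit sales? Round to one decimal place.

+17.4%

Total contribution margin = 50,910 × €47.90 = €2,438,589.00.
Operating income = contribution − fixed costs = €2,438,589.00 − €802,600 = €1,635,989.00.
Interest = €751,700.00, so EBIT − I = €884,289.00.
Degree of combined leverage = contribution ÷ (EBIT − I) = €2,438,589.00 ÷ €884,289.00 = 2.7577.
%ΔEPS = DCL × %ΔSales = 2.7577 × +6.3% = +17.4%.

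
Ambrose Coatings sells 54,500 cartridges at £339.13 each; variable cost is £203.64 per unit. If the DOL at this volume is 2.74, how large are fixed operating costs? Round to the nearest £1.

Contribution at this volume is 54,500 × £135.49 = £7,384,205.00.
Since DOL = CM ÷ EBIT, EBIT = £7,384,205.00 ÷ 2.74 = £2,694,965.33.
Fixed costs = CM − EBIT = £7,384,205.00 − £2,694,965.33 = £4,689,240.

£4,689,240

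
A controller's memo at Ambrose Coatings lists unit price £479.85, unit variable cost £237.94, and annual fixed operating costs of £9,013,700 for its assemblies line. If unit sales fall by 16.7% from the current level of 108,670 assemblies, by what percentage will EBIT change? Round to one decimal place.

-25.4%

Contribution at this volume is 108,670 × £241.91 = £26,288,359.70.
Operating income = contribution − fixed costs = £26,288,359.70 − £9,013,700 = £17,274,659.70.
So DOL = total CM / EBIT = £26,288,359.70 / £17,274,659.70 = 1.5218.
Operating income changes by 1.5218 × -16.7% = -25.4%.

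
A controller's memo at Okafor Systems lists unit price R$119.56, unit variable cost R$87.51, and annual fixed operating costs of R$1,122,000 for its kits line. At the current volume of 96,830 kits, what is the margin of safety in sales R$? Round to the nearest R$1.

Each unit contributes R$119.56 − R$87.51 = R$32.05. Break-even units = R$1,122,000 ÷ R$32.05 = 35,007.80; break-even revenue = 35,007.80 × R$119.56 = R$4,185,532.61.
Current sales = 96,830 × R$119.56 = R$11,576,994.80.
Margin of safety = R$11,576,994.80 − R$4,185,532.61 = R$7,391,462.

R$7,391,462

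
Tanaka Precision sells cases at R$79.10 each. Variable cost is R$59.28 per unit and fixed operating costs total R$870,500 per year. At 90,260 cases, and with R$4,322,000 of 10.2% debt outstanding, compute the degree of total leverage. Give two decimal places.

3.75

Contribution at this volume is 90,260 × R$19.82 = R$1,788,953.20.
Operating income = contribution − fixed costs = R$1,788,953.20 − R$870,500 = R$918,453.20. Interest = R$440,844.00.
DOL = R$1,788,953.20 ÷ R$918,453.20 = 1.9478; DFL = R$918,453.20 ÷ R$477,609.20 = 1.9230.
DCL = DOL × DFL = 1.9478 × 1.9230 = 3.7456.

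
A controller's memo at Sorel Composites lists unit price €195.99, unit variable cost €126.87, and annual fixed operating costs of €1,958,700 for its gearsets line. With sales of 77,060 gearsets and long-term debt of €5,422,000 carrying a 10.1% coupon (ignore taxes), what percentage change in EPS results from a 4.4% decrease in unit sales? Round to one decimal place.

-8.3%

Total contribution margin = 77,060 × €69.12 = €5,326,387.20.
Subtracting fixed costs: EBIT = €5,326,387.20 − €1,958,700 = €3,367,687.20.
Interest = €547,622.00, so EBIT − I = €2,820,065.20.
Degree of combined leverage = contribution ÷ (EBIT − I) = €5,326,387.20 ÷ €2,820,065.20 = 1.8887.
EPS therefore changes by 1.8887 × (-4.4%) = -8.3%.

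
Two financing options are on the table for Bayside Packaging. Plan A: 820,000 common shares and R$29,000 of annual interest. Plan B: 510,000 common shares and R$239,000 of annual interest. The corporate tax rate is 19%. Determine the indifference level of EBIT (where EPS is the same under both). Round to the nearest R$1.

R$584,484

At indifference, (EBIT − 29,000)(1 − t)/820,000 = (EBIT − 239,000)(1 − t)/510,000.
Cancelling (1 − t) and cross-multiplying: 510,000·(EBIT − 29,000) = 820,000·(EBIT − 239,000).
EBIT × (820,000 − 510,000) = 239,000 × 820,000 − 29,000 × 510,000 = 181,190,000,000, so EBIT = 181,190,000,000 ÷ 310,000 = 584,483.87.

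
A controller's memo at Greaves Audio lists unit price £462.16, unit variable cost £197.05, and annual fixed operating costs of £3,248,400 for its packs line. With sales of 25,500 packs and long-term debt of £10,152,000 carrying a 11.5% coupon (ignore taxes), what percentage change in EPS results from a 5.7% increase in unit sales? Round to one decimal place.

+16.4%

At 25,500 units, contribution = 25,500 × £265.11 = £6,760,305.00.
Subtracting fixed costs: EBIT = £6,760,305.00 − £3,248,400 = £3,511,905.00.
After interest of £1,167,480.00, pre-tax earnings = £2,344,425.00.
DCL = total CM / (EBIT − I) = £6,760,305.00 / £2,344,425.00 = 2.8836.
%ΔEPS = DCL × %ΔSales = 2.8836 × +5.7% = +16.4%.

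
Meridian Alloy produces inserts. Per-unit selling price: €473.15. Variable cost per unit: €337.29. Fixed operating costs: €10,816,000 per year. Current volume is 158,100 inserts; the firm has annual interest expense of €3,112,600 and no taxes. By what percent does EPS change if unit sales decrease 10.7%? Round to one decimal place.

Contribution at this volume is 158,100 × €135.86 = €21,479,466.00.
Operating income = contribution − fixed costs = €21,479,466.00 − €10,816,000 = €10,663,466.00.
Interest = €3,112,600.00, so EBIT − I = €7,550,866.00.
DCL = total CM / (EBIT − I) = €21,479,466.00 / €7,550,866.00 = 2.8446.
%ΔEPS = DCL × %ΔSales = 2.8446 × -10.7% = -30.4%.

-30.4%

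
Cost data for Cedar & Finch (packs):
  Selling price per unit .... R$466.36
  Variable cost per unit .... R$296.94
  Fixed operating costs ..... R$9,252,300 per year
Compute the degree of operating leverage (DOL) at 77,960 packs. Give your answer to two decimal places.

3.34

At 77,960 units, contribution = 77,960 × R$169.42 = R$13,207,983.20.
Subtracting fixed costs: EBIT = R$13,207,983.20 − R$9,252,300 = R$3,955,683.20.
Degree of operating leverage = R$13,207,983.20 / R$3,955,683.20 = 3.3390.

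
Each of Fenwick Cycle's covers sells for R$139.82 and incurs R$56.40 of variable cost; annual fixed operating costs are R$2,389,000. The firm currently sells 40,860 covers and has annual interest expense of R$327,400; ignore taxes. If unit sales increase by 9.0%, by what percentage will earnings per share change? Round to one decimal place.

+44.3%

Contribution at this volume is 40,860 × R$83.42 = R$3,408,541.20.
Subtracting fixed costs: EBIT = R$3,408,541.20 − R$2,389,000 = R$1,019,541.20.
After interest of R$327,400.00, pre-tax earnings = R$692,141.20.
DCL = total CM / (EBIT − I) = R$3,408,541.20 / R$692,141.20 = 4.9246.
EPS therefore changes by 4.9246 × (+9.0%) = +44.3%.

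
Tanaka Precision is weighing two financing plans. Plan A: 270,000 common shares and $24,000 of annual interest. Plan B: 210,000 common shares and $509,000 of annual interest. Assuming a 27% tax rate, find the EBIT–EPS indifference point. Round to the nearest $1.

Set EPS_A = EPS_B: (EBIT − $24,000)(1 − 0.27) ÷ 270,000 = (EBIT − $509,000)(1 − 0.27) ÷ 210,000.
Cancelling (1 − t) and cross-multiplying: 210,000·(EBIT − 24,000) = 270,000·(EBIT − 509,000).
EBIT × (270,000 − 210,000) = 509,000 × 270,000 − 24,000 × 210,000 = 132,390,000,000, so EBIT = 132,390,000,000 ÷ 60,000 = 2,206,500.00.

$2,206,500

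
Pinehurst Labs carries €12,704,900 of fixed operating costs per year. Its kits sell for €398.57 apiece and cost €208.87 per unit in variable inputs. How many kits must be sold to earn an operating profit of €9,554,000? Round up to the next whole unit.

Contribution margin per unit = €398.57 − €208.87 = €189.70.
Units = (FC + target) / CM = (€12,704,900 + €9,554,000) / €189.70 = 117,337.37, so 117,338 kits.

117,338 kits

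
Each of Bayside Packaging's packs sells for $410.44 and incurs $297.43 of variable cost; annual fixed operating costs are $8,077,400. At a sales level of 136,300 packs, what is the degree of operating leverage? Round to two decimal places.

2.10

Total contribution margin = 136,300 × $113.01 = $15,403,263.00.
Operating income = contribution − fixed costs = $15,403,263.00 − $8,077,400 = $7,325,863.00.
Degree of operating leverage = $15,403,263.00 / $7,325,863.00 = 2.1026.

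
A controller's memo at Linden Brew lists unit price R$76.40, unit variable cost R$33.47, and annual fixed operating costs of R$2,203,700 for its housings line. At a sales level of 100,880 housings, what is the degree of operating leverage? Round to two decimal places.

2.04

Total contribution margin = 100,880 × R$42.93 = R$4,330,778.40.
Subtracting fixed costs: EBIT = R$4,330,778.40 − R$2,203,700 = R$2,127,078.40.
So DOL = total CM / EBIT = R$4,330,778.40 / R$2,127,078.40 = 2.0360.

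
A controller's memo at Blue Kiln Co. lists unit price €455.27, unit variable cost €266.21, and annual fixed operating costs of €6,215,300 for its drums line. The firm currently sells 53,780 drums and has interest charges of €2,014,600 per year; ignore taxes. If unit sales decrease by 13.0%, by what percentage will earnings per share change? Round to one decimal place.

-68.2%

Contribution at this volume is 53,780 × €189.06 = €10,167,646.80.
Subtracting fixed costs: EBIT = €10,167,646.80 − €6,215,300 = €3,952,346.80.
Interest = €2,014,600.00, so EBIT − I = €1,937,746.80.
Degree of combined leverage = contribution ÷ (EBIT − I) = €10,167,646.80 ÷ €1,937,746.80 = 5.2471.
%ΔEPS = DCL × %ΔSales = 5.2471 × -13.0% = -68.2%.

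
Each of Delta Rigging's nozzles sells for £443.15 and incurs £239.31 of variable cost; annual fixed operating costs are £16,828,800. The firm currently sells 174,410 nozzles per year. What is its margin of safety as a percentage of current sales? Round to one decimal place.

Unit CM = price − variable cost = £443.15 − £239.31 = £203.84. Break-even units = £16,828,800 ÷ £203.84 = 82,558.87; break-even revenue = 82,558.87 × £443.15 = £36,585,963.11.
Current sales = 174,410 × £443.15 = £77,289,791.50.
Margin of safety = (£77,289,791.50 − £36,585,963.11) ÷ £77,289,791.50 = 52.7%.

52.7%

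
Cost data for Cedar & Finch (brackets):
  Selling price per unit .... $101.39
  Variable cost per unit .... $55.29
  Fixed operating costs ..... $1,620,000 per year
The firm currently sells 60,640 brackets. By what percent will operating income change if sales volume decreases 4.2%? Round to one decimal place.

-10.0%

Contribution at this volume is 60,640 × $46.10 = $2,795,504.00.
EBIT = $2,795,504.00 − $1,620,000 = $1,175,504.00.
So DOL = total CM / EBIT = $2,795,504.00 / $1,175,504.00 = 2.3781.
Operating income changes by 2.3781 × -4.2% = -10.0%.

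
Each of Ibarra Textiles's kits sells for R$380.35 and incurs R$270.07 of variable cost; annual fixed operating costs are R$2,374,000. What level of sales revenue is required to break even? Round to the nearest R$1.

CM per unit = R$380.35 − R$270.07 = R$110.28; CM ratio = R$110.28 / R$380.35 = 0.2899.
Break-even sales = FC ÷ CM ratio = R$2,374,000 × R$380.35 / R$110.28 = R$8,187,803.

R$8,187,803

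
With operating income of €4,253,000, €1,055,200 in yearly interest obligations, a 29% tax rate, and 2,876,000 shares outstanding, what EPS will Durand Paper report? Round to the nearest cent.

Interest = €1,055,200.00, so EBT = €4,253,000 − €1,055,200.00 = €3,197,800.00.
After tax at 29%: net income = €3,197,800.00 × 0.71 = €2,270,438.00.
Per share: €2,270,438.00 / 2,876,000 shares = €0.79.

€0.79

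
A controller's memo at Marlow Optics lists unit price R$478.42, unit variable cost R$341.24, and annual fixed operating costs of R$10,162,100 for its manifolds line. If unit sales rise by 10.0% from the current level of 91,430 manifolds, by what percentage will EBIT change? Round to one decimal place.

+52.7%

Contribution at this volume is 91,430 × R$137.18 = R$12,542,367.40.
EBIT = R$12,542,367.40 − R$10,162,100 = R$2,380,267.40.
Degree of operating leverage = R$12,542,367.40 / R$2,380,267.40 = 5.2693.
So EBIT moves 5.2693 × (+10.0%) = +52.7%.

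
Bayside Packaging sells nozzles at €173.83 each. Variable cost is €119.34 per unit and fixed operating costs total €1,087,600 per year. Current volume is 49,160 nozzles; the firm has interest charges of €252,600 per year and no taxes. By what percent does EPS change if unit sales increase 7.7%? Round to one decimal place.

At 49,160 units, contribution = 49,160 × €54.49 = €2,678,728.40.
Subtracting fixed costs: EBIT = €2,678,728.40 − €1,087,600 = €1,591,128.40.
After interest of €252,600.00, pre-tax earnings = €1,338,528.40.
DCL = total CM / (EBIT − I) = €2,678,728.40 / €1,338,528.40 = 2.0012.
%ΔEPS = DCL × %ΔSales = 2.0012 × +7.7% = +15.4%.

+15.4%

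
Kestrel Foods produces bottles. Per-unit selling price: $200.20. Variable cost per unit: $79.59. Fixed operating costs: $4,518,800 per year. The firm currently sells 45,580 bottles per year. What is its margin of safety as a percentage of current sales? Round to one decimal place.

Unit CM = price − variable cost = $200.20 − $79.59 = $120.61. Break-even units = $4,518,800 ÷ $120.61 = 37,466.21; break-even revenue = 37,466.21 × $200.20 = $7,500,735.93.
Current sales = 45,580 × $200.20 = $9,125,116.00.
Margin of safety = ($9,125,116.00 − $7,500,735.93) ÷ $9,125,116.00 = 17.8%.

17.8%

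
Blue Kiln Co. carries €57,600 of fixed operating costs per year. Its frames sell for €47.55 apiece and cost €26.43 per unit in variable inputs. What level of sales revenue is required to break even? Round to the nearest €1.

Contribution margin per unit = €47.55 − €26.43 = €21.12, a CM ratio of €21.12 ÷ €47.55 = 0.4442.
Break-even revenue = fixed costs × price ÷ CM = €57,600 × €47.55 ÷ €21.12 = €129,682.

€129,682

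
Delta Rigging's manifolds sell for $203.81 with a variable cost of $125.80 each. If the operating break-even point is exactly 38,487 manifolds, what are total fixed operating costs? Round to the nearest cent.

$3,002,370.87

Each unit contributes $203.81 − $125.80 = $78.01.
Since BE = FC / CM, FC = 38,487 × $78.01 = $3,002,370.87.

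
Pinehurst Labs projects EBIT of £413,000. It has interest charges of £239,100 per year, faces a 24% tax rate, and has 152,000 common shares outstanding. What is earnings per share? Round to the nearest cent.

£0.87

Pre-tax income = £413,000 − £239,100.00 = £173,900.00.
After tax at 24%: net income = £173,900.00 × 0.76 = £132,164.00.
EPS = £132,164.00 ÷ 152,000 = £0.87.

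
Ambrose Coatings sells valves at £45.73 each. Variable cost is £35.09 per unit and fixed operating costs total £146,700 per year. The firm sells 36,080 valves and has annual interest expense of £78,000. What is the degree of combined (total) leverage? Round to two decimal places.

Total contribution margin = 36,080 × £10.64 = £383,891.20.
EBIT = £383,891.20 − £146,700 = £237,191.20. Interest = £78,000.00, so EBIT − I = £159,191.20.
Degree of total leverage = total CM / (EBIT − interest) = £383,891.20 / £159,191.20 = 2.4115.

2.41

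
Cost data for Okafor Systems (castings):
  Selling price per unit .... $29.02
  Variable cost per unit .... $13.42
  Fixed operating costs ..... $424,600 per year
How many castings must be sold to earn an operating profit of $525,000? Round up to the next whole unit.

60,872 castings

Contribution margin per unit = $29.02 − $13.42 = $15.60.
Units = (FC + target) / CM = ($424,600 + $525,000) / $15.60 = 60,871.79, so 60,872 castings.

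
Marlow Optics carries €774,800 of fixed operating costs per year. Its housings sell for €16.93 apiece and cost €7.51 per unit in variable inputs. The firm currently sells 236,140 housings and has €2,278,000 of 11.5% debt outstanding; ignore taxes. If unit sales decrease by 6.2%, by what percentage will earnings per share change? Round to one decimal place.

-11.6%

Total contribution margin = 236,140 × €9.42 = €2,224,438.80.
Subtracting fixed costs: EBIT = €2,224,438.80 − €774,800 = €1,449,638.80.
After interest of €261,970.00, pre-tax earnings = €1,187,668.80.
Degree of combined leverage = contribution ÷ (EBIT − I) = €2,224,438.80 ÷ €1,187,668.80 = 1.8729.
%ΔEPS = DCL × %ΔSales = 1.8729 × -6.2% = -11.6%.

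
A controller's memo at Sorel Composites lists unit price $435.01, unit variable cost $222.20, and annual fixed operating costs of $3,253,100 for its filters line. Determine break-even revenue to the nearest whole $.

Contribution margin per unit = $435.01 − $222.20 = $212.81, a CM ratio of $212.81 ÷ $435.01 = 0.4892.
Break-even sales = FC ÷ CM ratio = $3,253,100 × $435.01 / $212.81 = $6,649,739.

$6,649,739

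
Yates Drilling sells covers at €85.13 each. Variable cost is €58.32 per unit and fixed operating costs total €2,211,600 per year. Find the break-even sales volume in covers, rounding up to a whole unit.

Contribution margin per unit = €85.13 − €58.32 = €26.81.
Break-even volume = fixed costs ÷ CM per unit = €2,211,600 ÷ €26.81 = 82,491.61, so 82,492 covers.

82,492 covers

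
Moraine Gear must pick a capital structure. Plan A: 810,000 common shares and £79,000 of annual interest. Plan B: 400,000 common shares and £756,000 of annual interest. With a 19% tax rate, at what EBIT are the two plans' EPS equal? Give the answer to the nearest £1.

Set EPS_A = EPS_B: (EBIT − £79,000)(1 − 0.19) ÷ 810,000 = (EBIT − £756,000)(1 − 0.19) ÷ 400,000.
Cancelling (1 − t) and cross-multiplying: 400,000·(EBIT − 79,000) = 810,000·(EBIT − 756,000).
Solving, EBIT = (756,000·810,000 − 79,000·400,000) / (810,000 − 400,000) = 580,760,000,000 / 410,000 = 1,416,487.80.

£1,416,488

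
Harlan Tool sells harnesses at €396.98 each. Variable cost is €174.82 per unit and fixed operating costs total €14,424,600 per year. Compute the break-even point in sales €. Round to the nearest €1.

€25,775,467

CM per unit = €396.98 − €174.82 = €222.16; CM ratio = €222.16 / €396.98 = 0.5596.
Break-even sales = FC ÷ CM ratio = €14,424,600 × €396.98 / €222.16 = €25,775,467.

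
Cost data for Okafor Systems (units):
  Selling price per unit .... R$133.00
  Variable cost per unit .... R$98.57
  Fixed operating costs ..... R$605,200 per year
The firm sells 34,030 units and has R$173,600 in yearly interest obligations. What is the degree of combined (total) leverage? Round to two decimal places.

Contribution at this volume is 34,030 × R$34.43 = R$1,171,652.90.
EBIT = R$1,171,652.90 − R$605,200 = R$566,452.90. Interest = R$173,600.00, so EBIT − I = R$392,852.90.
DCL = contribution ÷ (EBIT − I) = R$1,171,652.90 ÷ R$392,852.90 = 2.9824.

2.98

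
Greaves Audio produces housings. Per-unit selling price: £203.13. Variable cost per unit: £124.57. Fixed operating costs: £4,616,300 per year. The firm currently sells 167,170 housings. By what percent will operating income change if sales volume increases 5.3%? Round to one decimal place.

+8.2%

At 167,170 units, contribution = 167,170 × £78.56 = £13,132,875.20.
Subtracting fixed costs: EBIT = £13,132,875.20 − £4,616,300 = £8,516,575.20.
Degree of operating leverage = £13,132,875.20 / £8,516,575.20 = 1.5420.
%ΔEBIT = DOL × %ΔSales = 1.5420 × +5.3% = +8.2%.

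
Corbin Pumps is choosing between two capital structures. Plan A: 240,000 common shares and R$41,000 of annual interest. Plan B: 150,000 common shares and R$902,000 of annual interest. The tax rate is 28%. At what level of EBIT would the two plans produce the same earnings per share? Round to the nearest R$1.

R$2,337,000

At indifference, (EBIT − 41,000)(1 − t)/240,000 = (EBIT − 902,000)(1 − t)/150,000.
Cancelling (1 − t) and cross-multiplying: 150,000·(EBIT − 41,000) = 240,000·(EBIT − 902,000).
Solving, EBIT = (902,000·240,000 − 41,000·150,000) / (240,000 − 150,000) = 210,330,000,000 / 90,000 = 2,337,000.00.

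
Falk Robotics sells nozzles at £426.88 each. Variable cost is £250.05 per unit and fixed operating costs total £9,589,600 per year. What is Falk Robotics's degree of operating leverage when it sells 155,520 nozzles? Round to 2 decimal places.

1.54

Total contribution margin = 155,520 × £176.83 = £27,500,601.60.
EBIT = £27,500,601.60 − £9,589,600 = £17,911,001.60.
DOL = contribution ÷ EBIT = £27,500,601.60 ÷ £17,911,001.60 = 1.5354.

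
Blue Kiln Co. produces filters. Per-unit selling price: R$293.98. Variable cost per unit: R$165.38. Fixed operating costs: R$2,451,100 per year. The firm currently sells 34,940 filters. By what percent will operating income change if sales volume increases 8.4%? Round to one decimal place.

+18.5%

Contribution at this volume is 34,940 × R$128.60 = R$4,493,284.00.
EBIT = R$4,493,284.00 − R$2,451,100 = R$2,042,184.00.
So DOL = total CM / EBIT = R$4,493,284.00 / R$2,042,184.00 = 2.2002.
%ΔEBIT = DOL × %ΔSales = 2.2002 × +8.4% = +18.5%.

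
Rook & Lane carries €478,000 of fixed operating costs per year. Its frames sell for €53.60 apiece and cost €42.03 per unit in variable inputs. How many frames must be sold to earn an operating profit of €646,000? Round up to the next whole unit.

97,148 frames

Unit CM = price − variable cost = €53.60 − €42.03 = €11.57.
Required volume = (fixed costs + target profit) ÷ CM = (€478,000 + €646,000) ÷ €11.57 = 97,147.80, so 97,148 frames.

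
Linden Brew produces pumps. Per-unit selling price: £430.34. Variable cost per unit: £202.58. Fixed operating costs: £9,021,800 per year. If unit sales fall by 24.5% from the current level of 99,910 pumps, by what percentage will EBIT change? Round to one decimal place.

-40.6%

Total contribution margin = 99,910 × £227.76 = £22,755,501.60.
Subtracting fixed costs: EBIT = £22,755,501.60 − £9,021,800 = £13,733,701.60.
DOL = contribution ÷ EBIT = £22,755,501.60 ÷ £13,733,701.60 = 1.6569.
%ΔEBIT = DOL × %ΔSales = 1.6569 × -24.5% = -40.6%.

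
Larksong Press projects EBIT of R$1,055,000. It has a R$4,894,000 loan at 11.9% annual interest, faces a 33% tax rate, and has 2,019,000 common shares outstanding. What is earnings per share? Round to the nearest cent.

Pre-tax income = R$1,055,000 − R$582,386.00 = R$472,614.00.
After tax at 33%: net income = R$472,614.00 × 0.67 = R$316,651.38.
EPS = R$316,651.38 ÷ 2,019,000 = R$0.16.

R$0.16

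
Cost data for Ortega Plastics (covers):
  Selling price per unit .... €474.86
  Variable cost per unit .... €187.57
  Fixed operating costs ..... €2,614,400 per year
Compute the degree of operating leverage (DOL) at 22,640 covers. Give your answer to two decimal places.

Total contribution margin = 22,640 × €287.29 = €6,504,245.60.
EBIT = €6,504,245.60 − €2,614,400 = €3,889,845.60.
DOL = contribution ÷ EBIT = €6,504,245.60 ÷ €3,889,845.60 = 1.6721.

1.67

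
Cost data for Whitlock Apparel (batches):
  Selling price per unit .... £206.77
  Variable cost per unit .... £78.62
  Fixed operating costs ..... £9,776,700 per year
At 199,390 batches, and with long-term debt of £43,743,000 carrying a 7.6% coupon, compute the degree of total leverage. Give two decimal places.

2.05

Total contribution margin = 199,390 × £128.15 = £25,551,828.50.
EBIT = £25,551,828.50 − £9,776,700 = £15,775,128.50. Interest = £3,324,468.00, so EBIT − I = £12,450,660.50.
DCL = contribution ÷ (EBIT − I) = £25,551,828.50 ÷ £12,450,660.50 = 2.0522.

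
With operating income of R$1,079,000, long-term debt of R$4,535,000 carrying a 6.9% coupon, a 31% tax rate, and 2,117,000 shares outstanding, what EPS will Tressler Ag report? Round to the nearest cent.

Pre-tax income = R$1,079,000 − R$312,915.00 = R$766,085.00.
Net income = R$766,085.00 × (1 − 0.31) = R$528,598.65.
Per share: R$528,598.65 / 2,117,000 shares = R$0.25.

R$0.25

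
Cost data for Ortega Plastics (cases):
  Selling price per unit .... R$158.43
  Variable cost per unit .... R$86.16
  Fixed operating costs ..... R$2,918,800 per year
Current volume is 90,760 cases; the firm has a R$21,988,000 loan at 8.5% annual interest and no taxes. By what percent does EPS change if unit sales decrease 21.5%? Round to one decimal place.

Total contribution margin = 90,760 × R$72.27 = R$6,559,225.20.
Operating income = contribution − fixed costs = R$6,559,225.20 − R$2,918,800 = R$3,640,425.20.
After interest of R$1,868,980.00, pre-tax earnings = R$1,771,445.20.
Degree of combined leverage = contribution ÷ (EBIT − I) = R$6,559,225.20 ÷ R$1,771,445.20 = 3.7028.
EPS therefore changes by 3.7028 × (-21.5%) = -79.6%.

-79.6%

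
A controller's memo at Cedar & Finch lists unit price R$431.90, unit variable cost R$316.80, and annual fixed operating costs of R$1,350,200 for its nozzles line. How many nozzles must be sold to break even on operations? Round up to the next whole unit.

Contribution margin per unit = R$431.90 − R$316.80 = R$115.10.
Break-even volume = fixed costs ÷ CM per unit = R$1,350,200 ÷ R$115.10 = 11,730.67, so 11,731 nozzles.

11,731 nozzles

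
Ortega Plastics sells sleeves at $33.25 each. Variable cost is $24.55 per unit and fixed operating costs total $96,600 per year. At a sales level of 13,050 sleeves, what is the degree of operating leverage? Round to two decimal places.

At 13,050 units, contribution = 13,050 × $8.70 = $113,535.00.
EBIT = $113,535.00 − $96,600 = $16,935.00.
DOL = contribution ÷ EBIT = $113,535.00 ÷ $16,935.00 = 6.7042.

6.70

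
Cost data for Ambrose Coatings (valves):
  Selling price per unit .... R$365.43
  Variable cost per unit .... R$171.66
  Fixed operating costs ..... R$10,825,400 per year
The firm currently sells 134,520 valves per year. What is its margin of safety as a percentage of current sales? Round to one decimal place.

58.5%

Each unit contributes R$365.43 − R$171.66 = R$193.77. Break-even units = R$10,825,400 ÷ R$193.77 = 55,867.27; break-even revenue = 55,867.27 × R$365.43 = R$20,415,574.76.
Actual sales revenue = 134,520 × R$365.43 = R$49,157,643.60.
Margin of safety = (R$49,157,643.60 − R$20,415,574.76) ÷ R$49,157,643.60 = 58.5%.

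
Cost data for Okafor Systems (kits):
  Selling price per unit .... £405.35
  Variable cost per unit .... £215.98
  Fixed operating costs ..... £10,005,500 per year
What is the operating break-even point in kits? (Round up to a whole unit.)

52,836 kits

Each unit contributes £405.35 − £215.98 = £189.37.
Break-even volume = fixed costs ÷ CM per unit = £10,005,500 ÷ £189.37 = 52,835.72, so 52,836 kits.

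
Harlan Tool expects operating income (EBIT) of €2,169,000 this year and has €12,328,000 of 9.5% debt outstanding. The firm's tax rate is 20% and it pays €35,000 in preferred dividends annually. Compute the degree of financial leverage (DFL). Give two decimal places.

Interest = €1,171,160.00.
Preferred dividends grossed up pre-tax: €35,000 / (1 − 0.20) = €43,750.00.
DFL = EBIT ÷ [EBIT − I − D_p/(1−t)] = €2,169,000 ÷ [€2,169,000 − €1,171,160.00 − €43,750.00] = €2,169,000 ÷ €954,090.00 = 2.2734.

2.27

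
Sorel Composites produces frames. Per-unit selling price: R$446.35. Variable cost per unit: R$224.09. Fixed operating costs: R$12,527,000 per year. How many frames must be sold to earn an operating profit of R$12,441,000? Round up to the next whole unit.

Unit CM = price − variable cost = R$446.35 − R$224.09 = R$222.26.
Units = (FC + target) / CM = (R$12,527,000 + R$12,441,000) / R$222.26 = 112,336.90, so 112,337 frames.

112,337 frames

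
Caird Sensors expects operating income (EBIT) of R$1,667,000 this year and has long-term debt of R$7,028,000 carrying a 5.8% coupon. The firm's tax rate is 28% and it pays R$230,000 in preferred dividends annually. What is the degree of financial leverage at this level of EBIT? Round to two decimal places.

Interest = R$407,624.00.
Pre-tax preferred-dividend burden = R$230,000 ÷ (1 − 0.28) = R$319,444.44.
DFL = EBIT ÷ [EBIT − I − D_p/(1−t)] = R$1,667,000 ÷ [R$1,667,000 − R$407,624.00 − R$319,444.44] = R$1,667,000 ÷ R$939,931.56 = 1.7735.

1.77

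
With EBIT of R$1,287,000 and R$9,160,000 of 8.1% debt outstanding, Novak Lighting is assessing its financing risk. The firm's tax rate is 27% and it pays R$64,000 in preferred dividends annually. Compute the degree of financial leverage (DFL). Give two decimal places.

Interest = R$741,960.00.
Preferred dividends grossed up pre-tax: R$64,000 / (1 − 0.27) = R$87,671.23.
DFL = EBIT ÷ [EBIT − I − D_p/(1−t)] = R$1,287,000 ÷ [R$1,287,000 − R$741,960.00 − R$87,671.23] = R$1,287,000 ÷ R$457,368.77 = 2.8139.

2.81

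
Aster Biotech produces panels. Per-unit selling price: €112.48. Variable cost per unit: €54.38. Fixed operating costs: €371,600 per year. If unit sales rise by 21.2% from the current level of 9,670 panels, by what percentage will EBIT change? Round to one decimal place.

At 9,670 units, contribution = 9,670 × €58.10 = €561,827.00.
EBIT = €561,827.00 − €371,600 = €190,227.00.
Degree of operating leverage = €561,827.00 / €190,227.00 = 2.9535.
So EBIT moves 2.9535 × (+21.2%) = +62.6%.

+62.6%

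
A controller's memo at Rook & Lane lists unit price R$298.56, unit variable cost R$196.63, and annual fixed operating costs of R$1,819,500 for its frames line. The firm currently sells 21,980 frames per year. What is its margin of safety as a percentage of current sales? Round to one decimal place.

18.8%

Contribution margin per unit = R$298.56 − R$196.63 = R$101.93. Break-even units = R$1,819,500 ÷ R$101.93 = 17,850.49; break-even revenue = 17,850.49 × R$298.56 = R$5,329,440.99.
Current sales = 21,980 × R$298.56 = R$6,562,348.80.
Margin of safety = (R$6,562,348.80 − R$5,329,440.99) ÷ R$6,562,348.80 = 18.8%.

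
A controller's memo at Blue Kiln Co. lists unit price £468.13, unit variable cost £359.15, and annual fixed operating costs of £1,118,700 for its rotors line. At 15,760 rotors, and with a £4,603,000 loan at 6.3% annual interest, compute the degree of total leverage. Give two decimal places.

5.56

Total contribution margin = 15,760 × £108.98 = £1,717,524.80.
Subtracting fixed costs: EBIT = £1,717,524.80 − £1,118,700 = £598,824.80. Interest = £289,989.00.
DOL = £1,717,524.80 ÷ £598,824.80 = 2.8682; DFL = £598,824.80 ÷ £308,835.80 = 1.9390.
Combined leverage = 2.8682 × 1.9390 = 5.5614.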